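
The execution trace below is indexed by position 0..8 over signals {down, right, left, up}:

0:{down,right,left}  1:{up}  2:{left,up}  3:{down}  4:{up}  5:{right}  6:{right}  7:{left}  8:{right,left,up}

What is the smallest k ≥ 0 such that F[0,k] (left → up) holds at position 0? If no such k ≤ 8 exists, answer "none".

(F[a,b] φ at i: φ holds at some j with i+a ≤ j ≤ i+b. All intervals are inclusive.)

1

Scan j = 0,1,… for (left → up):
  j=0: fails
  j=1: holds
First hit at j=1, so smallest k = 1-0 = 1.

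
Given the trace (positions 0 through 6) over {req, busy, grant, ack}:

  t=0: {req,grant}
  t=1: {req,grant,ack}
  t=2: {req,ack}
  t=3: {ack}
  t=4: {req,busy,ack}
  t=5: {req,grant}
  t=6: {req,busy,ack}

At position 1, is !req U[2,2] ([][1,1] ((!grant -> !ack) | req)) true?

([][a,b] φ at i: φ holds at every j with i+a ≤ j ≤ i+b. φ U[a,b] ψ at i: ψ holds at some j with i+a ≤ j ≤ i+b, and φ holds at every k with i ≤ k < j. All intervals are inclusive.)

No

Need some j in [3,3] with [][1,1] ((!grant -> !ack) | req), and !req at every k in [1,j-1].
  j=3: [][1,1] ((!grant -> !ack) | req) holds, but !req fails at k=1 → not this j.
No j in the window works → until fails.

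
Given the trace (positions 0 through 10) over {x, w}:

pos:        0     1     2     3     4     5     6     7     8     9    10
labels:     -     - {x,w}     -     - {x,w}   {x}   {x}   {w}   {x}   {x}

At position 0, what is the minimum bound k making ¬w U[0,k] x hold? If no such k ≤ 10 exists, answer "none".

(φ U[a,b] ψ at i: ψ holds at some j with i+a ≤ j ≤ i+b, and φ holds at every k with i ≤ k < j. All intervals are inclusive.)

Need earliest j ≥ 0 with x, and ¬w at every k in [0,j-1].
  j=0: rhs fails.
  j=1: rhs fails.
  j=2: rhs holds; lhs holds on [0,1]. k = 2.

2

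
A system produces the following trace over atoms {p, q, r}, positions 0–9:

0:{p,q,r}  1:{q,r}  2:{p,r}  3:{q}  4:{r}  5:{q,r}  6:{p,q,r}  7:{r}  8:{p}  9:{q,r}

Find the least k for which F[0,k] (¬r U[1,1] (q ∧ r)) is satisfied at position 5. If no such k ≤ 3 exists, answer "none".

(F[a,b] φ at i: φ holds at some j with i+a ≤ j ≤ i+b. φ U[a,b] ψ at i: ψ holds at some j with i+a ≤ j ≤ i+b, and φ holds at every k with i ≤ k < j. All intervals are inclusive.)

Scan j = 5,6,… for (¬r U[1,1] (q ∧ r)):
  j=5: fails
  j=6: fails
  j=7: fails
  j=8: holds
First hit at j=8, so smallest k = 8-5 = 3.

3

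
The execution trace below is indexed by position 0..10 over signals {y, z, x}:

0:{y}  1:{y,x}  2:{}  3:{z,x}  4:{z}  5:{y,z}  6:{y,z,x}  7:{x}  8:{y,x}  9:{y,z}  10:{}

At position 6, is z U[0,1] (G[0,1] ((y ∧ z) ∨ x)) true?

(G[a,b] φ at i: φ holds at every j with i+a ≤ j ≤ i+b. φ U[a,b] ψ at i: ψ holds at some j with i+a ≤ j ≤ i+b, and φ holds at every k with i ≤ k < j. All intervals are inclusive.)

Yes

Need some j in [6,7] with G[0,1] ((y ∧ z) ∨ x), and z at every k in [6,j-1].
  j=6: G[0,1] ((y ∧ z) ∨ x) holds; no prefix to check → satisfied.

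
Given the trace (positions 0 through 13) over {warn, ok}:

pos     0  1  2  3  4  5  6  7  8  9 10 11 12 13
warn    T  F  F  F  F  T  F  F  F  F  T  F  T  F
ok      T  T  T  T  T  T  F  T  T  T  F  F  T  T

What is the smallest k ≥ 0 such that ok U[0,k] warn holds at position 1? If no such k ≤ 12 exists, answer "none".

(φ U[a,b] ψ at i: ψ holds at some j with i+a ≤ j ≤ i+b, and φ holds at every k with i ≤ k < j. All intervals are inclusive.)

4

Need earliest j ≥ 1 with warn, and ok at every k in [1,j-1].
  j=1: rhs fails.
  j=2: rhs fails.
  j=3: rhs fails.
  j=4: rhs fails.
  j=5: rhs holds; lhs holds on [1,4]. k = 4.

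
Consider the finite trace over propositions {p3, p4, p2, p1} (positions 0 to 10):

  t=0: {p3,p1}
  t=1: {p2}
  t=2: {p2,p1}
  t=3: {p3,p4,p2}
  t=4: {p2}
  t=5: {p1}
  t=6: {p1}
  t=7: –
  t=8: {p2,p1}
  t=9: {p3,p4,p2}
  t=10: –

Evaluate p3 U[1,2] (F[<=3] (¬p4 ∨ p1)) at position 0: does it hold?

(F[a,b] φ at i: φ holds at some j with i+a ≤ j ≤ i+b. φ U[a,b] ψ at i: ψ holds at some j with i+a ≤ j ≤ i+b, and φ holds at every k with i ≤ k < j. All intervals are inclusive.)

True

Need some j in [1,2] with F[<=3] (¬p4 ∨ p1), and p3 at every k in [0,j-1].
  j=1: F[<=3] (¬p4 ∨ p1) holds; p3 holds at every k in [0,0] → satisfied.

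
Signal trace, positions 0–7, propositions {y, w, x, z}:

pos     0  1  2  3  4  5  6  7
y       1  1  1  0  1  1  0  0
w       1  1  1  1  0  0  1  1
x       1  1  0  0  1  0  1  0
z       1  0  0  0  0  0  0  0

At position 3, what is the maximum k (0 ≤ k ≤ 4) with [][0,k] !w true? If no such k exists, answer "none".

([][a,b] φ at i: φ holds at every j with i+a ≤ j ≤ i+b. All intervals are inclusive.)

none

!w must hold from j=3 onward; find where it first fails.
  j=3: fails → no k works.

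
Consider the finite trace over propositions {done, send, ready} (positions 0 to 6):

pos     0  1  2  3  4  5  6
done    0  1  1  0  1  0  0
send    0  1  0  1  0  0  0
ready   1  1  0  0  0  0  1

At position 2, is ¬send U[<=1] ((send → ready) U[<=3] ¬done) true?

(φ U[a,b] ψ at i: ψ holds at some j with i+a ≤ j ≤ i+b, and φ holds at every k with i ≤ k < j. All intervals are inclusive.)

Need some j in [2,3] with ((send → ready) U[<=3] ¬done), and ¬send at every k in [2,j-1].
  j=2: ((send → ready) U[<=3] ¬done) holds; no prefix to check → satisfied.

Holds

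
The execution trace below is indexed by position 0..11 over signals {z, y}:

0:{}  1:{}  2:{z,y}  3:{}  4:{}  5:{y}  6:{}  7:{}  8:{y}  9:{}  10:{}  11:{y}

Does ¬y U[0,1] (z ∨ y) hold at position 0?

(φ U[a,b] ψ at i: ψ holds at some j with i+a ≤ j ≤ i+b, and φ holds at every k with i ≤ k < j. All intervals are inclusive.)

No

Need some j in [0,1] with (z ∨ y), and ¬y at every k in [0,j-1].
  j=0: (z ∨ y) false.
  j=1: (z ∨ y) false.
No j in the window works → until fails.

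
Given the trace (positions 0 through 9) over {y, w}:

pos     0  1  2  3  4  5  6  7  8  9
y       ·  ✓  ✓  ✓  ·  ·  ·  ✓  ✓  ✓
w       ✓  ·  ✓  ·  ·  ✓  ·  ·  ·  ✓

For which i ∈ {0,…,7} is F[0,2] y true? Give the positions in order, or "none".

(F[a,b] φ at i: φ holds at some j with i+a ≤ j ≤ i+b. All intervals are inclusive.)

0, 1, 2, 3, 5, 6, 7

Evaluate at each i in [0,7]:
  i=0: ✓ (witness j=1)
  i=1: ✓ (witness j=1)
  i=2: ✓ (witness j=2)
  i=3: ✓ (witness j=3)
  i=4: ✗ (none in [4,6])
  i=5: ✓ (witness j=7)
  i=6: ✓ (witness j=7)
  i=7: ✓ (witness j=7)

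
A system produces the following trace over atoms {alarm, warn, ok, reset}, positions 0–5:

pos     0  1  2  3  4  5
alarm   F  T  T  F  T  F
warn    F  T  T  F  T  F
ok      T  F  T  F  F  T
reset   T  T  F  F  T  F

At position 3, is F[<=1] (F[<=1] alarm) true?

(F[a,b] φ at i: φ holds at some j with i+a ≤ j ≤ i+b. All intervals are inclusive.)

Holds

Check F[<=1] alarm at each j in [3,4]:
  j=3: holds (witness at 4)
  j=4: holds (witness at 4)
Found at j=3 → formula holds.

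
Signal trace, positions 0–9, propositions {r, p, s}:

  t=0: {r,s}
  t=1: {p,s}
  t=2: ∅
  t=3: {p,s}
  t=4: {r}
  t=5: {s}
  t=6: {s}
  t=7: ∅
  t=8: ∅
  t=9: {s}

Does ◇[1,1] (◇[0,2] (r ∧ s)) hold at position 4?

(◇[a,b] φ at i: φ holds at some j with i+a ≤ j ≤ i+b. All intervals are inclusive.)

Does not hold

Check ◇[0,2] (r ∧ s) at each j in [5,5]:
  j=5: fails (none in [5,7])
No position in the window satisfies it → formula fails.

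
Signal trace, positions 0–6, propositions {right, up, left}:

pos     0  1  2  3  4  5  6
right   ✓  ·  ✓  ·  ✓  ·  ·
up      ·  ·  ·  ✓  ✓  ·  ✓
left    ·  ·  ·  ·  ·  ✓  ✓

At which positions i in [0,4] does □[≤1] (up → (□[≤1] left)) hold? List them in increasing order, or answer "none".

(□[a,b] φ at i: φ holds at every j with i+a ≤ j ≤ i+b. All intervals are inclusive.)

Evaluate at each i in [0,4]:
  i=0: ✓ (all of [0,1])
  i=1: ✓ (all of [1,2])
  i=2: ✗ (fails at j=3)
  i=3: ✗ (fails at j=3)
  i=4: ✗ (fails at j=4)

0, 1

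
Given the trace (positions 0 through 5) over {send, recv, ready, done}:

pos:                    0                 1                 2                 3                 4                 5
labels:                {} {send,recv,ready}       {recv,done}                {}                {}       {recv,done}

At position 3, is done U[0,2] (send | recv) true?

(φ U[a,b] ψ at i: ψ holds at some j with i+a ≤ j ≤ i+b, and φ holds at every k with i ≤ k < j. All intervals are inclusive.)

False

Need some j in [3,5] with (send | recv), and done at every k in [3,j-1].
  j=3: (send | recv) false.
  j=4: (send | recv) false.
  j=5: (send | recv) holds, but done fails at k=3 → not this j.
No j in the window works → until fails.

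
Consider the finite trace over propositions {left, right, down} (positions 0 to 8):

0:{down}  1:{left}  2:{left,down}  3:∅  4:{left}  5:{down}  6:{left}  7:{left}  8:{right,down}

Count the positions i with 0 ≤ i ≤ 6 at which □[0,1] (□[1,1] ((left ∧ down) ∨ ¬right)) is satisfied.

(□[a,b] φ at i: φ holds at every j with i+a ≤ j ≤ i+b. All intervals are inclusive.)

Evaluate at each i in [0,6]:
  i=0: ✓ (all of [0,1])
  i=1: ✓ (all of [1,2])
  i=2: ✓ (all of [2,3])
  i=3: ✓ (all of [3,4])
  i=4: ✓ (all of [4,5])
  i=5: ✓ (all of [5,6])
  i=6: ✗ (fails at j=7)
Positions where it holds: {0, 1, 2, 3, 4, 5} → 6.

6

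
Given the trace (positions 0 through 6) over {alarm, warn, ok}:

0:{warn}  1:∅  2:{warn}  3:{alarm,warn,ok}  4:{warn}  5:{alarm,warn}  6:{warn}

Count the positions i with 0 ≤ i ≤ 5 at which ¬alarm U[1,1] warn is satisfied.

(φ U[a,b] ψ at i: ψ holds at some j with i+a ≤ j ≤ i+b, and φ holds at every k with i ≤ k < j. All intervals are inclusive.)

3

Evaluate at each i in [0,5]:
  i=0: ✗ (no rhs in [1,1])
  i=1: ✓ (rhs at j=2; lhs holds on [1,1])
  i=2: ✓ (rhs at j=3; lhs holds on [2,2])
  i=3: ✗ (lhs fails at k=3 before rhs at j=4)
  i=4: ✓ (rhs at j=5; lhs holds on [4,4])
  i=5: ✗ (lhs fails at k=5 before rhs at j=6)
Positions where it holds: {1, 2, 4} → 3.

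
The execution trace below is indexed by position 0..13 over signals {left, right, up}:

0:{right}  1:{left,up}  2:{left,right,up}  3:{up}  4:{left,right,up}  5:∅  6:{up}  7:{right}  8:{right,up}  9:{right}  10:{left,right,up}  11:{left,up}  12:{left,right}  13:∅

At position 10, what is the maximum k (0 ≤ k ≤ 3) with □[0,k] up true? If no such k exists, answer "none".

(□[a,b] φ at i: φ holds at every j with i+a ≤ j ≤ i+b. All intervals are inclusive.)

1

up must hold from j=10 onward; find where it first fails.
  j=10: holds
  j=11: holds
  j=12: fails
Holds on [10,11], so largest k = 1.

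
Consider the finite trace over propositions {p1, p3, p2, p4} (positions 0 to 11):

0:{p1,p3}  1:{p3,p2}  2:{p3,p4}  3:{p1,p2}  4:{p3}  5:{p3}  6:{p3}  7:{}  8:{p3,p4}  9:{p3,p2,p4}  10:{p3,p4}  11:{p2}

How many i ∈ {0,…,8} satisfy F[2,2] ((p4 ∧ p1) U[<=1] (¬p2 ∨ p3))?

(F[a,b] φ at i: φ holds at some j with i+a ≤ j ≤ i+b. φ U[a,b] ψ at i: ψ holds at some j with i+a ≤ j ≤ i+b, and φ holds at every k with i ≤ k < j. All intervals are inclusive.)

Evaluate at each i in [0,8]:
  i=0: ✓ (witness j=2)
  i=1: ✗ (none in [3,3])
  i=2: ✓ (witness j=4)
  i=3: ✓ (witness j=5)
  i=4: ✓ (witness j=6)
  i=5: ✓ (witness j=7)
  i=6: ✓ (witness j=8)
  i=7: ✓ (witness j=9)
  i=8: ✓ (witness j=10)
Positions where it holds: {0, 2, 3, 4, 5, 6, 7, 8} → 8.

8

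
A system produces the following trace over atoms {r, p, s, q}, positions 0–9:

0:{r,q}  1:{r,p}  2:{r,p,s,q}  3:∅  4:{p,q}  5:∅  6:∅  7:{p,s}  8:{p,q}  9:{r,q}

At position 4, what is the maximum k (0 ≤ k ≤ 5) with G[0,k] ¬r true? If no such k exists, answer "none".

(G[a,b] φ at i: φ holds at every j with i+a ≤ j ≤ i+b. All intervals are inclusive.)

4

¬r must hold from j=4 onward; find where it first fails.
  j=4: holds
  j=5: holds
  j=6: holds
  j=7: holds
  j=8: holds
  j=9: fails
Holds on [4,8], so largest k = 4.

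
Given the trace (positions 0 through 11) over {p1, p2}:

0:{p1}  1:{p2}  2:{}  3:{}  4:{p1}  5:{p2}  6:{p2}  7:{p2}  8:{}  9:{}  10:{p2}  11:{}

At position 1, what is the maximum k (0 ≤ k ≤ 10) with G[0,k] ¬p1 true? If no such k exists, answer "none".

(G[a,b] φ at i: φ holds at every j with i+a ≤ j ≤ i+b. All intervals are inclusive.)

¬p1 must hold from j=1 onward; find where it first fails.
  j=1: holds
  j=2: holds
  j=3: holds
  j=4: fails
Holds on [1,3], so largest k = 2.

2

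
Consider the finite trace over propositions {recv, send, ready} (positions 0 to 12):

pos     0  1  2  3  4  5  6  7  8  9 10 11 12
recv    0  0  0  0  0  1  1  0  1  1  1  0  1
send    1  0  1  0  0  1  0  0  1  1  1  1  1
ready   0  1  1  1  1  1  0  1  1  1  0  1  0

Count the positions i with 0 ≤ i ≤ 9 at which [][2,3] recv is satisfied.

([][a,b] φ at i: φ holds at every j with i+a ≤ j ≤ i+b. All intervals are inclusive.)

Evaluate at each i in [0,9]:
  i=0: ✗ (fails at j=2)
  i=1: ✗ (fails at j=3)
  i=2: ✗ (fails at j=4)
  i=3: ✓ (all of [5,6])
  i=4: ✗ (fails at j=7)
  i=5: ✗ (fails at j=7)
  i=6: ✓ (all of [8,9])
  i=7: ✓ (all of [9,10])
  i=8: ✗ (fails at j=11)
  i=9: ✗ (fails at j=11)
Positions where it holds: {3, 6, 7} → 3.

3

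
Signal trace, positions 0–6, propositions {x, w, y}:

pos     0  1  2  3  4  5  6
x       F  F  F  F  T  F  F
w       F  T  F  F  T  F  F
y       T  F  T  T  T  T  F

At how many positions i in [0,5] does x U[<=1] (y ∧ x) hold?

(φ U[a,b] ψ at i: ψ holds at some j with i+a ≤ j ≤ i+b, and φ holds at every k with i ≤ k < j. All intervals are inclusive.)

Evaluate at each i in [0,5]:
  i=0: ✗ (no rhs in [0,1])
  i=1: ✗ (no rhs in [1,2])
  i=2: ✗ (no rhs in [2,3])
  i=3: ✗ (lhs fails at k=3 before rhs at j=4)
  i=4: ✓ (rhs at j=4)
  i=5: ✗ (no rhs in [5,6])
Positions where it holds: {4} → 1.

1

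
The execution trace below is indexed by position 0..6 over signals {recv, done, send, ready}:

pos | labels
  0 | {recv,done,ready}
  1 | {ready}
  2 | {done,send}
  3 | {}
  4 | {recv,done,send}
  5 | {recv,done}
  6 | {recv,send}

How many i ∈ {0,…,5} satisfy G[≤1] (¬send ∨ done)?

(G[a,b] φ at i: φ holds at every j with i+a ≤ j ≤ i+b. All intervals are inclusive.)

Evaluate at each i in [0,5]:
  i=0: ✓ (all of [0,1])
  i=1: ✓ (all of [1,2])
  i=2: ✓ (all of [2,3])
  i=3: ✓ (all of [3,4])
  i=4: ✓ (all of [4,5])
  i=5: ✗ (fails at j=6)
Positions where it holds: {0, 1, 2, 3, 4} → 5.

5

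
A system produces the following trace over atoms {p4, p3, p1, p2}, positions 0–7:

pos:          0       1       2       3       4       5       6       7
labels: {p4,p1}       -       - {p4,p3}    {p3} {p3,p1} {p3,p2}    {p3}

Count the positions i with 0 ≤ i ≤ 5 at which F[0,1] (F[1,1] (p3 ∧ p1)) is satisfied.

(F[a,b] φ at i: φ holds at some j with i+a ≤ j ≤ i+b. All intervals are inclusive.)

2

Evaluate at each i in [0,5]:
  i=0: ✗ (none in [0,1])
  i=1: ✗ (none in [1,2])
  i=2: ✗ (none in [2,3])
  i=3: ✓ (witness j=4)
  i=4: ✓ (witness j=4)
  i=5: ✗ (none in [5,6])
Positions where it holds: {3, 4} → 2.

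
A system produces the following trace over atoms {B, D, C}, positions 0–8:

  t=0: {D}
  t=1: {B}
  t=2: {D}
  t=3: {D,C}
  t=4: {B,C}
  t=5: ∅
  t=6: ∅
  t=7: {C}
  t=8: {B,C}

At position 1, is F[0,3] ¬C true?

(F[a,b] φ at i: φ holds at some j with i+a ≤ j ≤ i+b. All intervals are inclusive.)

Check ¬C at each j in [1,4]:
  j=1: true
  j=2: true
  j=3: false
  j=4: false
Found at j=1 → formula holds.

Holds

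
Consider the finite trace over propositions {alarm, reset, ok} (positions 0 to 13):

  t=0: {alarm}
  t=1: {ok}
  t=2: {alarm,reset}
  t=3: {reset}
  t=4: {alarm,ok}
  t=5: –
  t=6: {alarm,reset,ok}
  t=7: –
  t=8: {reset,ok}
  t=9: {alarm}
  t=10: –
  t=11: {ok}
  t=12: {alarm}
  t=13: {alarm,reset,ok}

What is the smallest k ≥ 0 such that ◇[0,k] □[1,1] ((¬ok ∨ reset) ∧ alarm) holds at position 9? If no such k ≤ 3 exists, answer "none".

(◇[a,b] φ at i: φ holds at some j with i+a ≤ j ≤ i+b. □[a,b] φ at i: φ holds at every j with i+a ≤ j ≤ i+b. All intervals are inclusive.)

Scan j = 9,10,… for □[1,1] ((¬ok ∨ reset) ∧ alarm):
  j=9: fails
  j=10: fails
  j=11: holds
First hit at j=11, so smallest k = 11-9 = 2.

2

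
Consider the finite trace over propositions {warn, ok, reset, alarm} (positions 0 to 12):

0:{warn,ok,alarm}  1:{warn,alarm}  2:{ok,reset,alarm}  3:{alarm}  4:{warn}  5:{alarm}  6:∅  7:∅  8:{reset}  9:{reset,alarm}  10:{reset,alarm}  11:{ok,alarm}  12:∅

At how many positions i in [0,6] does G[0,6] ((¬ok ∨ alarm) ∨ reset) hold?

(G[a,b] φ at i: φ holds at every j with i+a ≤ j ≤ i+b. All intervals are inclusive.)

Evaluate at each i in [0,6]:
  i=0: ✓ (all of [0,6])
  i=1: ✓ (all of [1,7])
  i=2: ✓ (all of [2,8])
  i=3: ✓ (all of [3,9])
  i=4: ✓ (all of [4,10])
  i=5: ✓ (all of [5,11])
  i=6: ✓ (all of [6,12])
Positions where it holds: {0, 1, 2, 3, 4, 5, 6} → 7.

7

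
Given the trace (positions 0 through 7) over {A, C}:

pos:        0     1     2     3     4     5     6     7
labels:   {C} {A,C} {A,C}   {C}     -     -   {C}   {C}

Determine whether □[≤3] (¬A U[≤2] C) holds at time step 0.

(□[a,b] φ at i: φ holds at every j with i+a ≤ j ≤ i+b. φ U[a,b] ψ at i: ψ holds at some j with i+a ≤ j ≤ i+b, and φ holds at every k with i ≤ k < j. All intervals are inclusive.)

Holds

Check (¬A U[≤2] C) at every j in [0,3]:
  j=0: holds
  j=1: holds
  j=2: holds
  j=3: holds
All positions satisfy it → formula holds.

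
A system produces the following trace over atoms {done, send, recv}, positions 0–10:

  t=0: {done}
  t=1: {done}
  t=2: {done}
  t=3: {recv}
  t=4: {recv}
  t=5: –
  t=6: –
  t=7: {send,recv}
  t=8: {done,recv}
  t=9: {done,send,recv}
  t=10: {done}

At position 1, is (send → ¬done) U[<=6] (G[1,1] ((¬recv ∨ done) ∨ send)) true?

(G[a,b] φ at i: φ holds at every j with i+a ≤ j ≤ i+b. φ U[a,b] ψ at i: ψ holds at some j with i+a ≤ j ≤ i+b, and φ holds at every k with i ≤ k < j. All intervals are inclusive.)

Yes

Need some j in [1,7] with G[1,1] ((¬recv ∨ done) ∨ send), and (send → ¬done) at every k in [1,j-1].
  j=1: G[1,1] ((¬recv ∨ done) ∨ send) holds; no prefix to check → satisfied.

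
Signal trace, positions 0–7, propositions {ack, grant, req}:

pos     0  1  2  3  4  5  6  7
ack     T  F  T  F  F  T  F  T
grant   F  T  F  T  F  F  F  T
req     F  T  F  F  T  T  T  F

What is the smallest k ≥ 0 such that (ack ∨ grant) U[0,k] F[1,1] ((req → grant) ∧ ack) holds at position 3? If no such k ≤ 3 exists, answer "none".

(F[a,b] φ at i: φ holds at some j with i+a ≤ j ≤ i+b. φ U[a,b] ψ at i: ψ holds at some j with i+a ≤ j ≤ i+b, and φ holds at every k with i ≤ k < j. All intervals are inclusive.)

Need earliest j ≥ 3 with F[1,1] ((req → grant) ∧ ack), and (ack ∨ grant) at every k in [3,j-1].
  j=3: rhs fails.
  j=4: rhs fails.
  j=5: rhs fails.
  j=6: rhs holds but lhs fails at k=4.
No witness within the range → none.

none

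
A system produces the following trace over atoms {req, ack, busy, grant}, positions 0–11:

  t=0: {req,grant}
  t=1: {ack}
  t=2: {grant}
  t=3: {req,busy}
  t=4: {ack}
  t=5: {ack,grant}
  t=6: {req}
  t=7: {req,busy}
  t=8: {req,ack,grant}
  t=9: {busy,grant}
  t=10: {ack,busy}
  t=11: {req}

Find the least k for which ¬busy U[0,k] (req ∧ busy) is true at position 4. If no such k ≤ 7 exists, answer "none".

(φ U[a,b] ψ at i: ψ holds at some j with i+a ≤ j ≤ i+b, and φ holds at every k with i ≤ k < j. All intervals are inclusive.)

Need earliest j ≥ 4 with (req ∧ busy), and ¬busy at every k in [4,j-1].
  j=4: rhs fails.
  j=5: rhs fails.
  j=6: rhs fails.
  j=7: rhs holds; lhs holds on [4,6]. k = 3.

3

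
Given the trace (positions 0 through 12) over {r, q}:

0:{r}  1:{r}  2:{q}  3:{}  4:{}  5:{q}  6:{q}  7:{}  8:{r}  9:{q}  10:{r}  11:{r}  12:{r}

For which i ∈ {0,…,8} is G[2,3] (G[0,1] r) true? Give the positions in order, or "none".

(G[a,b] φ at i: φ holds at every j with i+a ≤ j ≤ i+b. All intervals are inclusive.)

8

Evaluate at each i in [0,8]:
  i=0: ✗ (fails at j=2)
  i=1: ✗ (fails at j=3)
  i=2: ✗ (fails at j=4)
  i=3: ✗ (fails at j=5)
  i=4: ✗ (fails at j=6)
  i=5: ✗ (fails at j=7)
  i=6: ✗ (fails at j=8)
  i=7: ✗ (fails at j=9)
  i=8: ✓ (all of [10,11])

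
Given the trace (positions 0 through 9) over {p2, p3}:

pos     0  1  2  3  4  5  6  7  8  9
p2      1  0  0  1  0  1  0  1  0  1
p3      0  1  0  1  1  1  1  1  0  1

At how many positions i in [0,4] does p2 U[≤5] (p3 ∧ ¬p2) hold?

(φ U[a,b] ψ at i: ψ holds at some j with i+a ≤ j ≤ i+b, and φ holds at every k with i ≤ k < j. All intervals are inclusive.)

Evaluate at each i in [0,4]:
  i=0: ✓ (rhs at j=1; lhs holds on [0,0])
  i=1: ✓ (rhs at j=1)
  i=2: ✗ (lhs fails at k=2 before rhs at j=4)
  i=3: ✓ (rhs at j=4; lhs holds on [3,3])
  i=4: ✓ (rhs at j=4)
Positions where it holds: {0, 1, 3, 4} → 4.

4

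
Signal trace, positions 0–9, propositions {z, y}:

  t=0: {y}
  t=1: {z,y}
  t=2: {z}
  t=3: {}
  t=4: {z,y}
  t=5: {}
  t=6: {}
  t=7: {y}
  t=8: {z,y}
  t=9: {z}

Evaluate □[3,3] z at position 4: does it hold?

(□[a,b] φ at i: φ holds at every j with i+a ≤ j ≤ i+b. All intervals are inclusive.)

Check z at every j in [7,7]:
  j=7: false
Fails at j=7 → formula fails.

False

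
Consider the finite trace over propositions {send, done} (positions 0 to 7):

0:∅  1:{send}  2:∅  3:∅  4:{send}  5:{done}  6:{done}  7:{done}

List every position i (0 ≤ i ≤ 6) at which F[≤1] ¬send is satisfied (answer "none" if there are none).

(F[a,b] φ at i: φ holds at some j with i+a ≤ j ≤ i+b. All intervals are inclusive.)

0, 1, 2, 3, 4, 5, 6

Evaluate at each i in [0,6]:
  i=0: ✓ (witness j=0)
  i=1: ✓ (witness j=2)
  i=2: ✓ (witness j=2)
  i=3: ✓ (witness j=3)
  i=4: ✓ (witness j=5)
  i=5: ✓ (witness j=5)
  i=6: ✓ (witness j=6)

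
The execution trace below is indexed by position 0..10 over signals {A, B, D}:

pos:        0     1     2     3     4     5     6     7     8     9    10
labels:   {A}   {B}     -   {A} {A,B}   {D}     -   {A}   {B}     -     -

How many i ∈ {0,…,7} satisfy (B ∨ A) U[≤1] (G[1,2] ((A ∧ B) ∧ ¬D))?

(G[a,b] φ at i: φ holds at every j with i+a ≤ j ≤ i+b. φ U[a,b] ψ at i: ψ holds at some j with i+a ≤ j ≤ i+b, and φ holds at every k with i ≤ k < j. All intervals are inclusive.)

0

Evaluate at each i in [0,7]:
  i=0: ✗ (no rhs in [0,1])
  i=1: ✗ (no rhs in [1,2])
  i=2: ✗ (no rhs in [2,3])
  i=3: ✗ (no rhs in [3,4])
  i=4: ✗ (no rhs in [4,5])
  i=5: ✗ (no rhs in [5,6])
  i=6: ✗ (no rhs in [6,7])
  i=7: ✗ (no rhs in [7,8])
Positions where it holds: {} → 0.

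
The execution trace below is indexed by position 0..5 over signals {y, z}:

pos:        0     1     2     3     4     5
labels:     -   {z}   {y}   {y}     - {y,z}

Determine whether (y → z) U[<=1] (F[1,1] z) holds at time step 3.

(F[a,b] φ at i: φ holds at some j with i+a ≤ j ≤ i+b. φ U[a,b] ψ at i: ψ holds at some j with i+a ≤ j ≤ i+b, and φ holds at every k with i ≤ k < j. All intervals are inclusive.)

Need some j in [3,4] with F[1,1] z, and (y → z) at every k in [3,j-1].
  j=3: F[1,1] z — fails (none in [4,4]).
  j=4: F[1,1] z holds, but (y → z) fails at k=3 → not this j.
No j in the window works → until fails.

False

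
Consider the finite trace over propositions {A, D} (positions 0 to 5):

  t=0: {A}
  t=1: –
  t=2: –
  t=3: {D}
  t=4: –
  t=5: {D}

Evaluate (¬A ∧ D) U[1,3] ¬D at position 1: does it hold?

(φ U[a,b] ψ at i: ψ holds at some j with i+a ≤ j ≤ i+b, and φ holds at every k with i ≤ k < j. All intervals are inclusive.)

Need some j in [2,4] with ¬D, and (¬A ∧ D) at every k in [1,j-1].
  j=2: ¬D holds, but (¬A ∧ D) fails at k=1 → not this j.
  j=3: ¬D false.
  j=4: ¬D holds, but (¬A ∧ D) fails at k=1 → not this j.
No j in the window works → until fails.

False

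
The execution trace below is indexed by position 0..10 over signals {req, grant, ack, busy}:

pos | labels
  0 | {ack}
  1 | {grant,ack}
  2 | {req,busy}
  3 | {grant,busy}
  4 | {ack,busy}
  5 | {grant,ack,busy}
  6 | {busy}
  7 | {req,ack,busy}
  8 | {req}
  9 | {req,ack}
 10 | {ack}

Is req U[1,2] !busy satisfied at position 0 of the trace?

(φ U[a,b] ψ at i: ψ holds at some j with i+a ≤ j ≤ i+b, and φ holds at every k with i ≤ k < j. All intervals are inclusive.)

Does not hold

Need some j in [1,2] with !busy, and req at every k in [0,j-1].
  j=1: !busy holds, but req fails at k=0 → not this j.
  j=2: !busy false.
No j in the window works → until fails.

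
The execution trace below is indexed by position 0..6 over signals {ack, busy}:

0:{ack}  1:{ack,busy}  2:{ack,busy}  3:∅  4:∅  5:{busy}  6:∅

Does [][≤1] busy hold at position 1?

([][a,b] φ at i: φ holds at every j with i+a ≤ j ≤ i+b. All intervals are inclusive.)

Yes

Check busy at every j in [1,2]:
  j=1: true
  j=2: true
All positions satisfy it → formula holds.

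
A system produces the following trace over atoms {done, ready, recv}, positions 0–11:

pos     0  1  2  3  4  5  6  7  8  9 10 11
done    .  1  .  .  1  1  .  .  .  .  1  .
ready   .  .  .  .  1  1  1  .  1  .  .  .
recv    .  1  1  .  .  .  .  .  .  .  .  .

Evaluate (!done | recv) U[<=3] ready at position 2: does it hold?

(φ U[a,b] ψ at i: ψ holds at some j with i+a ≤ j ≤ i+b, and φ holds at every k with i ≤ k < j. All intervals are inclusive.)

Need some j in [2,5] with ready, and (!done | recv) at every k in [2,j-1].
  j=2: ready false.
  j=3: ready false.
  j=4: ready holds; (!done | recv) holds at every k in [2,3] → satisfied.

Holds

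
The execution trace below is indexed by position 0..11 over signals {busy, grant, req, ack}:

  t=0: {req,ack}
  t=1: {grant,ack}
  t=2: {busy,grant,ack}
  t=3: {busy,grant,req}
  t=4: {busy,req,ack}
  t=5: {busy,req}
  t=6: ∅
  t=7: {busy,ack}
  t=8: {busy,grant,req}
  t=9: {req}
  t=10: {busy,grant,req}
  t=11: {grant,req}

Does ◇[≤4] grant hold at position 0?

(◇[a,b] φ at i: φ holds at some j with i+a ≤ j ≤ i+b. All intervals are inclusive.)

Check grant at each j in [0,4]:
  j=0: false
  j=1: true
  j=2: true
  j=3: true
  j=4: false
Found at j=1 → formula holds.

Holds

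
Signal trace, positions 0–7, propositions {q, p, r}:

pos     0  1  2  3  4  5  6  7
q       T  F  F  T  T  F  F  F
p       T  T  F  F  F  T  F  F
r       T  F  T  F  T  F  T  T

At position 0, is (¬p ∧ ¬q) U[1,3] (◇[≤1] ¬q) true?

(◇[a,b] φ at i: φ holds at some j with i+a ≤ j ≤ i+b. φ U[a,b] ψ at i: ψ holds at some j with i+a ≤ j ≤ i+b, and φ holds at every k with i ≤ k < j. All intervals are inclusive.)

No

Need some j in [1,3] with ◇[≤1] ¬q, and (¬p ∧ ¬q) at every k in [0,j-1].
  j=1: ◇[≤1] ¬q holds, but (¬p ∧ ¬q) fails at k=0 → not this j.
  j=2: ◇[≤1] ¬q holds, but (¬p ∧ ¬q) fails at k=0 → not this j.
  j=3: ◇[≤1] ¬q — fails (none in [3,4]).
No j in the window works → until fails.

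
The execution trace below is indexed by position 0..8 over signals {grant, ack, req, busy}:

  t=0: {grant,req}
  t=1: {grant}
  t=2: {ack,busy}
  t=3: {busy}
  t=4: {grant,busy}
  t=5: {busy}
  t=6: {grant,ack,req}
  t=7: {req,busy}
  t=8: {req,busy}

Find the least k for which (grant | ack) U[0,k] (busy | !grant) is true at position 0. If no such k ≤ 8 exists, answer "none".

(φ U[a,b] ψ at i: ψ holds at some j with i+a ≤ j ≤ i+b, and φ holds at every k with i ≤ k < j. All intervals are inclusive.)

2

Need earliest j ≥ 0 with (busy | !grant), and (grant | ack) at every k in [0,j-1].
  j=0: rhs fails.
  j=1: rhs fails.
  j=2: rhs holds; lhs holds on [0,1]. k = 2.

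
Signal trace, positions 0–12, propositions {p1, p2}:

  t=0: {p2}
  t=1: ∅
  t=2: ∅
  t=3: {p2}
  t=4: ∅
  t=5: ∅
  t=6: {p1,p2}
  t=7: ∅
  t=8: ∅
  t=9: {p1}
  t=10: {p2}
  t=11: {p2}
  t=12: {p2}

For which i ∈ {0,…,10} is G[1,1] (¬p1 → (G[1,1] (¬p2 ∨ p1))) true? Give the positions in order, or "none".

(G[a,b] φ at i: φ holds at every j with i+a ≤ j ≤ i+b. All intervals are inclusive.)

0, 2, 3, 4, 5, 6, 7, 8

Evaluate at each i in [0,10]:
  i=0: ✓ (all of [1,1])
  i=1: ✗ (fails at j=2)
  i=2: ✓ (all of [3,3])
  i=3: ✓ (all of [4,4])
  i=4: ✓ (all of [5,5])
  i=5: ✓ (all of [6,6])
  i=6: ✓ (all of [7,7])
  i=7: ✓ (all of [8,8])
  i=8: ✓ (all of [9,9])
  i=9: ✗ (fails at j=10)
  i=10: ✗ (fails at j=11)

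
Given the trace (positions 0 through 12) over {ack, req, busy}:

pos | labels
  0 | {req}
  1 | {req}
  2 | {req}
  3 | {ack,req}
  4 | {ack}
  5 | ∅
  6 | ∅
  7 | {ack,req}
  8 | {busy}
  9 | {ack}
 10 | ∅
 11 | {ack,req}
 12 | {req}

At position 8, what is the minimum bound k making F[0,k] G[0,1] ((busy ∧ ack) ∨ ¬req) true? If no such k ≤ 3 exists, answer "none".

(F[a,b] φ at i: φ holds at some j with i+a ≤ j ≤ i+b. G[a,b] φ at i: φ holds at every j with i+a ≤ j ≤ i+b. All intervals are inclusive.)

0

Scan j = 8,9,… for G[0,1] ((busy ∧ ack) ∨ ¬req):
  j=8: holds
First hit at j=8, so smallest k = 8-8 = 0.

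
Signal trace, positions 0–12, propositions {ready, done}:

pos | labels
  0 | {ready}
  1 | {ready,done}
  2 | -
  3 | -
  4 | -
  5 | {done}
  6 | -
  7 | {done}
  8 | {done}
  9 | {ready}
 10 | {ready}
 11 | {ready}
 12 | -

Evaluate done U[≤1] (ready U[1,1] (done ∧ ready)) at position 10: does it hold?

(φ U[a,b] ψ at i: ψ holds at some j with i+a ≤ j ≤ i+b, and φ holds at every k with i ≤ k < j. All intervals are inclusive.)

Need some j in [10,11] with (ready U[1,1] (done ∧ ready)), and done at every k in [10,j-1].
  j=10: (ready U[1,1] (done ∧ ready)) — fails.
  j=11: (ready U[1,1] (done ∧ ready)) — fails.
No j in the window works → until fails.

Does not hold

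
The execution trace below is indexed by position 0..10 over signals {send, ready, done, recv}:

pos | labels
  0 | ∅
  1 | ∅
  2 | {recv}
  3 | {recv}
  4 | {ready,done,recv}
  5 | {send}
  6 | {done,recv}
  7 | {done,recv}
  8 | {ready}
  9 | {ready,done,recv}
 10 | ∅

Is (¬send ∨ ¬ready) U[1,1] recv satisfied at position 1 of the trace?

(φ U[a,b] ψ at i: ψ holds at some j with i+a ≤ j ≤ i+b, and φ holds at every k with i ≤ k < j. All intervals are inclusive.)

Yes

Need some j in [2,2] with recv, and (¬send ∨ ¬ready) at every k in [1,j-1].
  j=2: recv holds; (¬send ∨ ¬ready) holds at every k in [1,1] → satisfied.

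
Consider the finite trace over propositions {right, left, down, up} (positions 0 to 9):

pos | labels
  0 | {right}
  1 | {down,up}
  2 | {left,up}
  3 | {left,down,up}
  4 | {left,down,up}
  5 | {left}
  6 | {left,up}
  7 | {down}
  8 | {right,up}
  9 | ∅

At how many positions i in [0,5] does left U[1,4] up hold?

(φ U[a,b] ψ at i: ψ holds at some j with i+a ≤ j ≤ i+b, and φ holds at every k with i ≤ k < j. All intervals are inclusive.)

Evaluate at each i in [0,5]:
  i=0: ✗ (lhs fails at k=0 before rhs at j=1)
  i=1: ✗ (lhs fails at k=1 before rhs at j=2)
  i=2: ✓ (rhs at j=3; lhs holds on [2,2])
  i=3: ✓ (rhs at j=4; lhs holds on [3,3])
  i=4: ✓ (rhs at j=6; lhs holds on [4,5])
  i=5: ✓ (rhs at j=6; lhs holds on [5,5])
Positions where it holds: {2, 3, 4, 5} → 4.

4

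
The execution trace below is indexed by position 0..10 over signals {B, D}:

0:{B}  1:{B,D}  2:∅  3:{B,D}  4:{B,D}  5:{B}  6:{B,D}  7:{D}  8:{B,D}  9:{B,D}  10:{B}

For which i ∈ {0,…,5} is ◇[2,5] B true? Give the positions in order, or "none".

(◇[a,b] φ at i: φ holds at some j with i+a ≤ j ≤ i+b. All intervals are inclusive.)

0, 1, 2, 3, 4, 5

Evaluate at each i in [0,5]:
  i=0: ✓ (witness j=3)
  i=1: ✓ (witness j=3)
  i=2: ✓ (witness j=4)
  i=3: ✓ (witness j=5)
  i=4: ✓ (witness j=6)
  i=5: ✓ (witness j=8)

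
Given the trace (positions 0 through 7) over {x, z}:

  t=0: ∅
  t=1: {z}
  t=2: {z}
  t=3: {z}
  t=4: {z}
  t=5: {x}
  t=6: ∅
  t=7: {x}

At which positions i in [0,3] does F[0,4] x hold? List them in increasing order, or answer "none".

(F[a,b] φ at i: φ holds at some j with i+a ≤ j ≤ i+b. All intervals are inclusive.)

1, 2, 3

Evaluate at each i in [0,3]:
  i=0: ✗ (none in [0,4])
  i=1: ✓ (witness j=5)
  i=2: ✓ (witness j=5)
  i=3: ✓ (witness j=5)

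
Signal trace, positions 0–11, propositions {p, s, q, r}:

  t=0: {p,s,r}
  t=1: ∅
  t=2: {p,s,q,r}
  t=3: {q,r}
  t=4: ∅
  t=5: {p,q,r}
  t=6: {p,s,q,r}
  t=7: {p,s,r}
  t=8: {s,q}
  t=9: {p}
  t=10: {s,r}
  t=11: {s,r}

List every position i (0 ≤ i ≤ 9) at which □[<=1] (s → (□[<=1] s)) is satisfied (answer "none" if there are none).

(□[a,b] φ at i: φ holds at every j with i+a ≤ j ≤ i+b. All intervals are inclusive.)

Evaluate at each i in [0,9]:
  i=0: ✗ (fails at j=0)
  i=1: ✗ (fails at j=2)
  i=2: ✗ (fails at j=2)
  i=3: ✓ (all of [3,4])
  i=4: ✓ (all of [4,5])
  i=5: ✓ (all of [5,6])
  i=6: ✓ (all of [6,7])
  i=7: ✗ (fails at j=8)
  i=8: ✗ (fails at j=8)
  i=9: ✓ (all of [9,10])

3, 4, 5, 6, 9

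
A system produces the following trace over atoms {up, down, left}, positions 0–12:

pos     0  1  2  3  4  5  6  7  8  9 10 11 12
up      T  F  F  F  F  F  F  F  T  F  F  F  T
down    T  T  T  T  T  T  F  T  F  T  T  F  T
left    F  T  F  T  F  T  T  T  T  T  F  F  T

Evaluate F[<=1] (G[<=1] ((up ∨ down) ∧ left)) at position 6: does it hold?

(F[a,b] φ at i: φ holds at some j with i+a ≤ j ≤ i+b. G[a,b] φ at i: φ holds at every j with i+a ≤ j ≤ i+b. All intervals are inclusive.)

Check G[<=1] ((up ∨ down) ∧ left) at each j in [6,7]:
  j=6: fails at 6
  j=7: holds on [7,8]
Found at j=7 → formula holds.

Yes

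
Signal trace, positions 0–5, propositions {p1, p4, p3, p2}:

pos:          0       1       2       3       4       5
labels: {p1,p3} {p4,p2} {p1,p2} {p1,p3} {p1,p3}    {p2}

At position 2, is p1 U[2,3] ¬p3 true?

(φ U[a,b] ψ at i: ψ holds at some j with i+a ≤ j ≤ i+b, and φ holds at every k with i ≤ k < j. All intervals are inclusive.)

Need some j in [4,5] with ¬p3, and p1 at every k in [2,j-1].
  j=4: ¬p3 false.
  j=5: ¬p3 holds; p1 holds at every k in [2,4] → satisfied.

Holds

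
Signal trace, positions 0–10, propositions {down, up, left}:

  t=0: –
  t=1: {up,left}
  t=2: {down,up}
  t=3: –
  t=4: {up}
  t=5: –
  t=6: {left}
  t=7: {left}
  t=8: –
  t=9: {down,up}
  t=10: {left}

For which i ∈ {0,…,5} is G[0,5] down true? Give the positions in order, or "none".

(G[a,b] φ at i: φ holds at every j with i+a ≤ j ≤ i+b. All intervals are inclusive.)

none

Evaluate at each i in [0,5]:
  i=0: ✗ (fails at j=0)
  i=1: ✗ (fails at j=1)
  i=2: ✗ (fails at j=3)
  i=3: ✗ (fails at j=3)
  i=4: ✗ (fails at j=4)
  i=5: ✗ (fails at j=5)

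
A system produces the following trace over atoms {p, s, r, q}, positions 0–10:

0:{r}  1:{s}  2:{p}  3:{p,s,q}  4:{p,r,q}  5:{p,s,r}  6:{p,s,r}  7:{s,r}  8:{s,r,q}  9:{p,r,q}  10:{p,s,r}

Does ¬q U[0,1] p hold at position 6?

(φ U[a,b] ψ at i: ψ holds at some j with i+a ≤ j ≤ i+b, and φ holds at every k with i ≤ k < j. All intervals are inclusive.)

Holds

Need some j in [6,7] with p, and ¬q at every k in [6,j-1].
  j=6: p holds; no prefix to check → satisfied.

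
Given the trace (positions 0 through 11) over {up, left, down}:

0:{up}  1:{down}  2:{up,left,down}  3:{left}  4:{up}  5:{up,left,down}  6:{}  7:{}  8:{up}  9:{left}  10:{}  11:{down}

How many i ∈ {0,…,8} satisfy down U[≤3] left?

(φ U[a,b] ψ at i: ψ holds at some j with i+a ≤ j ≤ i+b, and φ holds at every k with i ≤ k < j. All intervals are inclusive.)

Evaluate at each i in [0,8]:
  i=0: ✗ (lhs fails at k=0 before rhs at j=2)
  i=1: ✓ (rhs at j=2; lhs holds on [1,1])
  i=2: ✓ (rhs at j=2)
  i=3: ✓ (rhs at j=3)
  i=4: ✗ (lhs fails at k=4 before rhs at j=5)
  i=5: ✓ (rhs at j=5)
  i=6: ✗ (lhs fails at k=6 before rhs at j=9)
  i=7: ✗ (lhs fails at k=7 before rhs at j=9)
  i=8: ✗ (lhs fails at k=8 before rhs at j=9)
Positions where it holds: {1, 2, 3, 5} → 4.

4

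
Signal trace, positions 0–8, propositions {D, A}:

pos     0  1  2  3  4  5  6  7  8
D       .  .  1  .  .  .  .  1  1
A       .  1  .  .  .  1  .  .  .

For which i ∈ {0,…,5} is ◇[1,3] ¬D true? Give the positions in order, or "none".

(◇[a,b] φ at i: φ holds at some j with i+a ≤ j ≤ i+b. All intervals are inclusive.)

0, 1, 2, 3, 4, 5

Evaluate at each i in [0,5]:
  i=0: ✓ (witness j=1)
  i=1: ✓ (witness j=3)
  i=2: ✓ (witness j=3)
  i=3: ✓ (witness j=4)
  i=4: ✓ (witness j=5)
  i=5: ✓ (witness j=6)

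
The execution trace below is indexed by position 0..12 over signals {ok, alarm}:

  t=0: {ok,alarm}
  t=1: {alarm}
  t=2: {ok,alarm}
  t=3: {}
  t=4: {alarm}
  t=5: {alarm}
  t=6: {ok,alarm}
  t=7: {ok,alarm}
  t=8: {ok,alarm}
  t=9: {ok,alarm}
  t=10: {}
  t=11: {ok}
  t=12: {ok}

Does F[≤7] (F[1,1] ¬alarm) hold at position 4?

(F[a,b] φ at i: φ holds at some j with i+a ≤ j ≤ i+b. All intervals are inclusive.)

Holds

Check F[1,1] ¬alarm at each j in [4,11]:
  j=4: fails (none in [5,5])
  j=5: fails (none in [6,6])
  j=6: fails (none in [7,7])
  j=7: fails (none in [8,8])
  j=8: fails (none in [9,9])
  j=9: holds (witness at 10)
  j=10: holds (witness at 11)
  j=11: holds (witness at 12)
Found at j=9 → formula holds.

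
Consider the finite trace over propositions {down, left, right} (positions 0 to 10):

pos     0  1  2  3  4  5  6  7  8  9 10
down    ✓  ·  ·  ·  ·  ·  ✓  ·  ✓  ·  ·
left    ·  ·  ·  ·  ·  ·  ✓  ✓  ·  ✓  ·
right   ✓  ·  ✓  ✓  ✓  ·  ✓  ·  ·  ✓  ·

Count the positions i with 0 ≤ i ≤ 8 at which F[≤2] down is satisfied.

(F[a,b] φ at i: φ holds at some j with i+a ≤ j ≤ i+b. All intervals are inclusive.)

6

Evaluate at each i in [0,8]:
  i=0: ✓ (witness j=0)
  i=1: ✗ (none in [1,3])
  i=2: ✗ (none in [2,4])
  i=3: ✗ (none in [3,5])
  i=4: ✓ (witness j=6)
  i=5: ✓ (witness j=6)
  i=6: ✓ (witness j=6)
  i=7: ✓ (witness j=8)
  i=8: ✓ (witness j=8)
Positions where it holds: {0, 4, 5, 6, 7, 8} → 6.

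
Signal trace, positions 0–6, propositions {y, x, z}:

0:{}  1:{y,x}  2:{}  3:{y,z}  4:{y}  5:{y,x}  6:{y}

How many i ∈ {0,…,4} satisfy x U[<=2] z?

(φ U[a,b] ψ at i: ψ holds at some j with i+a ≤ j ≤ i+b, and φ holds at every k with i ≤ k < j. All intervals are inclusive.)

Evaluate at each i in [0,4]:
  i=0: ✗ (no rhs in [0,2])
  i=1: ✗ (lhs fails at k=2 before rhs at j=3)
  i=2: ✗ (lhs fails at k=2 before rhs at j=3)
  i=3: ✓ (rhs at j=3)
  i=4: ✗ (no rhs in [4,6])
Positions where it holds: {3} → 1.

1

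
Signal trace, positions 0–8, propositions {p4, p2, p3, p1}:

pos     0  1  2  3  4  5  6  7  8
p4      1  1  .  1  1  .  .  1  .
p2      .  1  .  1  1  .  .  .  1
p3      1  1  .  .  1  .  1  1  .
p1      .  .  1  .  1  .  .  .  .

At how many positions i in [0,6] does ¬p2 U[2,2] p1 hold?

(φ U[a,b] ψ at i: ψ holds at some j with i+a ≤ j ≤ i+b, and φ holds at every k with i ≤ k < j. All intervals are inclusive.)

0

Evaluate at each i in [0,6]:
  i=0: ✗ (lhs fails at k=1 before rhs at j=2)
  i=1: ✗ (no rhs in [3,3])
  i=2: ✗ (lhs fails at k=3 before rhs at j=4)
  i=3: ✗ (no rhs in [5,5])
  i=4: ✗ (no rhs in [6,6])
  i=5: ✗ (no rhs in [7,7])
  i=6: ✗ (no rhs in [8,8])
Positions where it holds: {} → 0.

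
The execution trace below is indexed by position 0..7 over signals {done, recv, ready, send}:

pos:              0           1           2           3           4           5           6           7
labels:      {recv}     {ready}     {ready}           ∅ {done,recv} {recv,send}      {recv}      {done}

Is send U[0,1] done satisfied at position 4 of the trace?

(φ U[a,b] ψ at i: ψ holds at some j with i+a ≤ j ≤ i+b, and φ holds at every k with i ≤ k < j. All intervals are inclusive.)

Need some j in [4,5] with done, and send at every k in [4,j-1].
  j=4: done holds; no prefix to check → satisfied.

Yes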